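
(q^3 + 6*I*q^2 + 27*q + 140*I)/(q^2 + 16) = (q^2 + 2*I*q + 35)/(q - 4*I)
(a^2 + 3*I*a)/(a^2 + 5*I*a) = (a + 3*I)/(a + 5*I)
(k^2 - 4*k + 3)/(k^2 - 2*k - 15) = (-k^2 + 4*k - 3)/(-k^2 + 2*k + 15)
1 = 1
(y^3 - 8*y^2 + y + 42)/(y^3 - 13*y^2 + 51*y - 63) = (y + 2)/(y - 3)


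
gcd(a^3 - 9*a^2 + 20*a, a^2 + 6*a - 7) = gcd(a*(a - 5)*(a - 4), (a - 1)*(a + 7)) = 1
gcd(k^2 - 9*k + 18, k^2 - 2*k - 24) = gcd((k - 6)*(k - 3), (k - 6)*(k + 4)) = k - 6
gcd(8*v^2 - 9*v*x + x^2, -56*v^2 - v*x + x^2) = -8*v + x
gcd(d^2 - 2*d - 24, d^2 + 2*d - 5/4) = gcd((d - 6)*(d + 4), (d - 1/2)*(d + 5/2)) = 1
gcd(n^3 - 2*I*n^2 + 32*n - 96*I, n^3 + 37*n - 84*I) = n - 4*I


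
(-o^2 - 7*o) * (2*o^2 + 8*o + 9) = -2*o^4 - 22*o^3 - 65*o^2 - 63*o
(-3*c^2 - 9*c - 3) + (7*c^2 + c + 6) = 4*c^2 - 8*c + 3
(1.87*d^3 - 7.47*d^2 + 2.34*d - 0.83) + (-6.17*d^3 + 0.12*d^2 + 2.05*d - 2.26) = -4.3*d^3 - 7.35*d^2 + 4.39*d - 3.09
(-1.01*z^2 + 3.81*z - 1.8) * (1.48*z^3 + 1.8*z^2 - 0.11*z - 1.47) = -1.4948*z^5 + 3.8208*z^4 + 4.3051*z^3 - 2.1744*z^2 - 5.4027*z + 2.646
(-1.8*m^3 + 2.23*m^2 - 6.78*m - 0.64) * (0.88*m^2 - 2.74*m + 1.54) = -1.584*m^5 + 6.8944*m^4 - 14.8486*m^3 + 21.4482*m^2 - 8.6876*m - 0.9856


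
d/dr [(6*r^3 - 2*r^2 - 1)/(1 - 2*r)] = 2*(-12*r^3 + 11*r^2 - 2*r - 1)/(4*r^2 - 4*r + 1)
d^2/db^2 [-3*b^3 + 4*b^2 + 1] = 8 - 18*b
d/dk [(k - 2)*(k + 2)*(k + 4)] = 3*k^2 + 8*k - 4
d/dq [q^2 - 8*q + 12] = 2*q - 8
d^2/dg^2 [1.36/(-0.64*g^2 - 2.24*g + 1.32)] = (1.114112*g^2 + 3.899392*g - 1.36*(1.28*g + 2.24)*(2.56*g + 4.48) - 2.297856)/(0.64*g^2 + 2.24*g - 1.32)^3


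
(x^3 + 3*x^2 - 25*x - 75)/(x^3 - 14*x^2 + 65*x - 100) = (x^2 + 8*x + 15)/(x^2 - 9*x + 20)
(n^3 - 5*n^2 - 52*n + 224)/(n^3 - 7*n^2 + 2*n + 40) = (n^2 - n - 56)/(n^2 - 3*n - 10)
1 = 1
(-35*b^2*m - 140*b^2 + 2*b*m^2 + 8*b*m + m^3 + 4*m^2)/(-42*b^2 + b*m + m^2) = (5*b*m + 20*b - m^2 - 4*m)/(6*b - m)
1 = 1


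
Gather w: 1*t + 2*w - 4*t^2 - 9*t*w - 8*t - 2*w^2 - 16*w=-4*t^2 - 7*t - 2*w^2 + w*(-9*t - 14)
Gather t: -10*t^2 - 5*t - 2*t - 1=-10*t^2 - 7*t - 1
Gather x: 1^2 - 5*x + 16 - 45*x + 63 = 80 - 50*x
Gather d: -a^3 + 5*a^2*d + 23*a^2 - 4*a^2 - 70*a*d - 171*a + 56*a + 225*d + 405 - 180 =-a^3 + 19*a^2 - 115*a + d*(5*a^2 - 70*a + 225) + 225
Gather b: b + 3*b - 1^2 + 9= 4*b + 8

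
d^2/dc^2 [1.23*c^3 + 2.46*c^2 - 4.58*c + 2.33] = 7.38*c + 4.92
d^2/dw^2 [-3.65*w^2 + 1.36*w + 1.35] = -7.30000000000000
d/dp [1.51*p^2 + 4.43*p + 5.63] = 3.02*p + 4.43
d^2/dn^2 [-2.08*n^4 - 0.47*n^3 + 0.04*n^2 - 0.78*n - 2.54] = -24.96*n^2 - 2.82*n + 0.08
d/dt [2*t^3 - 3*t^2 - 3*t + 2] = 6*t^2 - 6*t - 3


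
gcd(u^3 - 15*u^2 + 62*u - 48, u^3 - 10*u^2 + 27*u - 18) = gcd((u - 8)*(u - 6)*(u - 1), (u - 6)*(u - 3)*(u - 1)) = u^2 - 7*u + 6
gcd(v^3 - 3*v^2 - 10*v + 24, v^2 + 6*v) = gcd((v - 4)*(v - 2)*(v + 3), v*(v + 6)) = 1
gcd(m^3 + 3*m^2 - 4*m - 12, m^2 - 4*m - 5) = 1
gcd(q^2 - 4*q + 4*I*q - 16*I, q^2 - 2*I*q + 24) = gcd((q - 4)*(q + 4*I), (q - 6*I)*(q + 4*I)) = q + 4*I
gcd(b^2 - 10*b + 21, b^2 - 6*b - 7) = b - 7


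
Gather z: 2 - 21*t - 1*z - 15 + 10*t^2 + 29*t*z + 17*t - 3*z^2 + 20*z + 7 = 10*t^2 - 4*t - 3*z^2 + z*(29*t + 19) - 6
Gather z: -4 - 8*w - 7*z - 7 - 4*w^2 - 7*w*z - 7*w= -4*w^2 - 15*w + z*(-7*w - 7) - 11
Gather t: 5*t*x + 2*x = 5*t*x + 2*x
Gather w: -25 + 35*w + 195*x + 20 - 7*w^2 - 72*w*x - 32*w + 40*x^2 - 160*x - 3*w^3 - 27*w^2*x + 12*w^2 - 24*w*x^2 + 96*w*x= -3*w^3 + w^2*(5 - 27*x) + w*(-24*x^2 + 24*x + 3) + 40*x^2 + 35*x - 5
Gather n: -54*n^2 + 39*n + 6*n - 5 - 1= -54*n^2 + 45*n - 6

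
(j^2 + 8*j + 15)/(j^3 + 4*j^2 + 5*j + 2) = (j^2 + 8*j + 15)/(j^3 + 4*j^2 + 5*j + 2)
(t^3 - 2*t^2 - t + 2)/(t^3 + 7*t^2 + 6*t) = (t^2 - 3*t + 2)/(t*(t + 6))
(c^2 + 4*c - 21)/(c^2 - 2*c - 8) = (-c^2 - 4*c + 21)/(-c^2 + 2*c + 8)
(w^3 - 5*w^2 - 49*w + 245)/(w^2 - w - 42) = (w^2 + 2*w - 35)/(w + 6)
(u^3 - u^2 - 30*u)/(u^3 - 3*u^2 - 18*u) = (u + 5)/(u + 3)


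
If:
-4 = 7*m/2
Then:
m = -8/7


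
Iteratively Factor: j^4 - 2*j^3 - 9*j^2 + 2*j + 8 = (j + 2)*(j^3 - 4*j^2 - j + 4) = (j + 1)*(j + 2)*(j^2 - 5*j + 4) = (j - 4)*(j + 1)*(j + 2)*(j - 1)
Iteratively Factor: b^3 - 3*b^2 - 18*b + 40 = (b - 5)*(b^2 + 2*b - 8) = (b - 5)*(b - 2)*(b + 4)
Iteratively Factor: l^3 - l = (l)*(l^2 - 1) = l*(l - 1)*(l + 1)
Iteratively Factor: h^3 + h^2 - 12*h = (h)*(h^2 + h - 12) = h*(h + 4)*(h - 3)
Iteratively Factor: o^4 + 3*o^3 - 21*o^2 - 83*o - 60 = (o + 4)*(o^3 - o^2 - 17*o - 15) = (o - 5)*(o + 4)*(o^2 + 4*o + 3) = (o - 5)*(o + 3)*(o + 4)*(o + 1)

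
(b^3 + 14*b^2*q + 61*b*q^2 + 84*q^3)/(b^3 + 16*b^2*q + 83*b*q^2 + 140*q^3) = (b + 3*q)/(b + 5*q)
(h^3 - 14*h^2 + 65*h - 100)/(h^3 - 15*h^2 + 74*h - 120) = (h - 5)/(h - 6)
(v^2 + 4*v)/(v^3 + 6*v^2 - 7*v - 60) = v/(v^2 + 2*v - 15)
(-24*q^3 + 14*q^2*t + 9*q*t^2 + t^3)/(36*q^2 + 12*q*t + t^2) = (-4*q^2 + 3*q*t + t^2)/(6*q + t)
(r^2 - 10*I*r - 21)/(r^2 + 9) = (r - 7*I)/(r + 3*I)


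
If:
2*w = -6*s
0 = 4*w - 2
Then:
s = -1/6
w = 1/2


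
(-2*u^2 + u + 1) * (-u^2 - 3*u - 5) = 2*u^4 + 5*u^3 + 6*u^2 - 8*u - 5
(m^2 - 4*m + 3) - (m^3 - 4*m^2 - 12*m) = -m^3 + 5*m^2 + 8*m + 3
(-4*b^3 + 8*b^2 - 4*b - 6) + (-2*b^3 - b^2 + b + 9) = -6*b^3 + 7*b^2 - 3*b + 3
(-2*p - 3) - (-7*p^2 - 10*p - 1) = 7*p^2 + 8*p - 2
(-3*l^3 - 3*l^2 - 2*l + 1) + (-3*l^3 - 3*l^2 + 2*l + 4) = -6*l^3 - 6*l^2 + 5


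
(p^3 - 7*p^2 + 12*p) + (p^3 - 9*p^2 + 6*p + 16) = 2*p^3 - 16*p^2 + 18*p + 16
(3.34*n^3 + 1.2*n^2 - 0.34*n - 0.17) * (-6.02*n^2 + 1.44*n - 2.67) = -20.1068*n^5 - 2.4144*n^4 - 5.143*n^3 - 2.6702*n^2 + 0.663*n + 0.4539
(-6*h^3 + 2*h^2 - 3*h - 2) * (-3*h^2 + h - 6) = 18*h^5 - 12*h^4 + 47*h^3 - 9*h^2 + 16*h + 12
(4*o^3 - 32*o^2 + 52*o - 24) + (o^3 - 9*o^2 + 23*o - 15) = 5*o^3 - 41*o^2 + 75*o - 39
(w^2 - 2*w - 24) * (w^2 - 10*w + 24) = w^4 - 12*w^3 + 20*w^2 + 192*w - 576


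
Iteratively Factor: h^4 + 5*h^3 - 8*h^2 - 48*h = (h + 4)*(h^3 + h^2 - 12*h) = h*(h + 4)*(h^2 + h - 12) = h*(h + 4)^2*(h - 3)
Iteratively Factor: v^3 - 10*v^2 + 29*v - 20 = (v - 1)*(v^2 - 9*v + 20) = (v - 5)*(v - 1)*(v - 4)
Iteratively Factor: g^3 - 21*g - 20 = (g - 5)*(g^2 + 5*g + 4) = (g - 5)*(g + 4)*(g + 1)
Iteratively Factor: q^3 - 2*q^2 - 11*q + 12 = (q + 3)*(q^2 - 5*q + 4) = (q - 1)*(q + 3)*(q - 4)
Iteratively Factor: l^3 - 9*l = (l + 3)*(l^2 - 3*l) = l*(l + 3)*(l - 3)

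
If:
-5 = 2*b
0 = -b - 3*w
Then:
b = -5/2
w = 5/6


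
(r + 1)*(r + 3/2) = r^2 + 5*r/2 + 3/2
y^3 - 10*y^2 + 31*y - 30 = (y - 5)*(y - 3)*(y - 2)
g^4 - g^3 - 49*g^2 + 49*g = g*(g - 7)*(g - 1)*(g + 7)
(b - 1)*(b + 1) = b^2 - 1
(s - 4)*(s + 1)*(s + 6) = s^3 + 3*s^2 - 22*s - 24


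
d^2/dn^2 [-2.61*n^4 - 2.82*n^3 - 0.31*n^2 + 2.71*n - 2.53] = -31.32*n^2 - 16.92*n - 0.62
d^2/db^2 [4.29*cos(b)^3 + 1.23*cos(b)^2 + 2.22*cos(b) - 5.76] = -5.4375*cos(b) - 2.46*cos(2*b) - 9.6525*cos(3*b)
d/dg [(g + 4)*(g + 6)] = 2*g + 10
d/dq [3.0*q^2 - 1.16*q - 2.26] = 6.0*q - 1.16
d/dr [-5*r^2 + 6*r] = 6 - 10*r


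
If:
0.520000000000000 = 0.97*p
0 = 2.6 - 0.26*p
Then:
No Solution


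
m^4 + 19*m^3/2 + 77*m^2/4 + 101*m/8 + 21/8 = (m + 1/2)^2*(m + 3/2)*(m + 7)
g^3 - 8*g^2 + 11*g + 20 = (g - 5)*(g - 4)*(g + 1)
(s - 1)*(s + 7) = s^2 + 6*s - 7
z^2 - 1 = (z - 1)*(z + 1)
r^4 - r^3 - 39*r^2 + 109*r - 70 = (r - 5)*(r - 2)*(r - 1)*(r + 7)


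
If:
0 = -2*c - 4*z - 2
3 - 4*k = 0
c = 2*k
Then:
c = 3/2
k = 3/4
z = -5/4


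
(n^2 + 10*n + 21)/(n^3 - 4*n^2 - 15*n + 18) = (n + 7)/(n^2 - 7*n + 6)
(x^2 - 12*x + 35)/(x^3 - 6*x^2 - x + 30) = (x - 7)/(x^2 - x - 6)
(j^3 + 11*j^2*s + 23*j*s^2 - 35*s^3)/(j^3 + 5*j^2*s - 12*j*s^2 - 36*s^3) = (j^3 + 11*j^2*s + 23*j*s^2 - 35*s^3)/(j^3 + 5*j^2*s - 12*j*s^2 - 36*s^3)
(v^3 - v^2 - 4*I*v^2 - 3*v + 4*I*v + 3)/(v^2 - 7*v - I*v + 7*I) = (v^2 - v*(1 + 3*I) + 3*I)/(v - 7)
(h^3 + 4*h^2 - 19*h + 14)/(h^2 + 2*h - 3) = (h^2 + 5*h - 14)/(h + 3)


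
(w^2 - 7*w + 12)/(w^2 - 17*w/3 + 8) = 3*(w - 4)/(3*w - 8)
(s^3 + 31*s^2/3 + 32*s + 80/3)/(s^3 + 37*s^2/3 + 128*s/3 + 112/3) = (s + 5)/(s + 7)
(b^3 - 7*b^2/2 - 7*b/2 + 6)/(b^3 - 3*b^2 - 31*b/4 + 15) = 2*(2*b^2 + b - 3)/(4*b^2 + 4*b - 15)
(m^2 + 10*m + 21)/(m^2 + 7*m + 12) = (m + 7)/(m + 4)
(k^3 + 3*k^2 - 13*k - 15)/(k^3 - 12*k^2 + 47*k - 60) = (k^2 + 6*k + 5)/(k^2 - 9*k + 20)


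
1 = 1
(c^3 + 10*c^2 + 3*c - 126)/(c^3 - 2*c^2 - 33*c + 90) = (c + 7)/(c - 5)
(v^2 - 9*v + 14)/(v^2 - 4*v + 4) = (v - 7)/(v - 2)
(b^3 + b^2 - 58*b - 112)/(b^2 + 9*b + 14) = b - 8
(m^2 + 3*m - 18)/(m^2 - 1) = (m^2 + 3*m - 18)/(m^2 - 1)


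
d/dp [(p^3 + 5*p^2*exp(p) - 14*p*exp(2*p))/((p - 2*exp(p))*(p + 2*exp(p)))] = (5*p^2*exp(p) + p^2 + 4*p*exp(p) + 14*exp(2*p))/(p^2 + 4*p*exp(p) + 4*exp(2*p))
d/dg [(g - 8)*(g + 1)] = 2*g - 7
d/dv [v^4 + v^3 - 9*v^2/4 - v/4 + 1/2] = 4*v^3 + 3*v^2 - 9*v/2 - 1/4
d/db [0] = 0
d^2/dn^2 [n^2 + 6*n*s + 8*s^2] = 2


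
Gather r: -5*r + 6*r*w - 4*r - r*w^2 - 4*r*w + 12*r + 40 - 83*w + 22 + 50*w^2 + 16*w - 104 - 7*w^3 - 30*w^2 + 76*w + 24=r*(-w^2 + 2*w + 3) - 7*w^3 + 20*w^2 + 9*w - 18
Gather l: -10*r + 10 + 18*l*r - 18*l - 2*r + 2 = l*(18*r - 18) - 12*r + 12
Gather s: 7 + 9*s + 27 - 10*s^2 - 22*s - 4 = -10*s^2 - 13*s + 30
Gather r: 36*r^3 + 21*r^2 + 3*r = 36*r^3 + 21*r^2 + 3*r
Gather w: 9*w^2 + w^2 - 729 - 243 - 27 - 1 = 10*w^2 - 1000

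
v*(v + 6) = v^2 + 6*v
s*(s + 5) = s^2 + 5*s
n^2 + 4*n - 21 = (n - 3)*(n + 7)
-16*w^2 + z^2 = (-4*w + z)*(4*w + z)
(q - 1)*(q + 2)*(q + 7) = q^3 + 8*q^2 + 5*q - 14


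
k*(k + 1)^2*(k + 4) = k^4 + 6*k^3 + 9*k^2 + 4*k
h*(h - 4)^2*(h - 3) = h^4 - 11*h^3 + 40*h^2 - 48*h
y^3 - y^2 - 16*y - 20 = (y - 5)*(y + 2)^2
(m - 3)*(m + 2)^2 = m^3 + m^2 - 8*m - 12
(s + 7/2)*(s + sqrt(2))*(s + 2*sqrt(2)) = s^3 + 7*s^2/2 + 3*sqrt(2)*s^2 + 4*s + 21*sqrt(2)*s/2 + 14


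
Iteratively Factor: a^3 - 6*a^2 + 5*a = (a - 5)*(a^2 - a) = a*(a - 5)*(a - 1)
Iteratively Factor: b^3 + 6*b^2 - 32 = (b + 4)*(b^2 + 2*b - 8) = (b + 4)^2*(b - 2)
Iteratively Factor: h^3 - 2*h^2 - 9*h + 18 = (h - 3)*(h^2 + h - 6) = (h - 3)*(h - 2)*(h + 3)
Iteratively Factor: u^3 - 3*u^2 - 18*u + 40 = (u + 4)*(u^2 - 7*u + 10) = (u - 5)*(u + 4)*(u - 2)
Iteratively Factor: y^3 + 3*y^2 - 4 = (y - 1)*(y^2 + 4*y + 4) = (y - 1)*(y + 2)*(y + 2)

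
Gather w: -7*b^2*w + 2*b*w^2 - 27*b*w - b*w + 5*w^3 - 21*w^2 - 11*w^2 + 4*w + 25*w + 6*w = 5*w^3 + w^2*(2*b - 32) + w*(-7*b^2 - 28*b + 35)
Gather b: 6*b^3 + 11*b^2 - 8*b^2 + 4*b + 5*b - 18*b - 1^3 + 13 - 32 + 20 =6*b^3 + 3*b^2 - 9*b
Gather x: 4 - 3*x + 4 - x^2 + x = -x^2 - 2*x + 8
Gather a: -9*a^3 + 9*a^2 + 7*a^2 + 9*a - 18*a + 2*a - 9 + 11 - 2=-9*a^3 + 16*a^2 - 7*a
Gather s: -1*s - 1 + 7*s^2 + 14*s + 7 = 7*s^2 + 13*s + 6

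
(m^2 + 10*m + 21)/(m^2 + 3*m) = (m + 7)/m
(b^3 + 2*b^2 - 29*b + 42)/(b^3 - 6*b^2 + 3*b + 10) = (b^2 + 4*b - 21)/(b^2 - 4*b - 5)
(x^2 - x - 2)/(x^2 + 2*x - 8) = (x + 1)/(x + 4)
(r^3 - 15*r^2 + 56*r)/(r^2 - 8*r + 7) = r*(r - 8)/(r - 1)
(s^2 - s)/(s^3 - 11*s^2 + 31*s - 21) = s/(s^2 - 10*s + 21)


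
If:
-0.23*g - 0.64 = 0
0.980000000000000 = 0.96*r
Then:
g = -2.78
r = 1.02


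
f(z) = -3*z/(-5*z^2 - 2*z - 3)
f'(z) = -3*z*(10*z + 2)/(-5*z^2 - 2*z - 3)^2 - 3/(-5*z^2 - 2*z - 3) = 3*(3 - 5*z^2)/(25*z^4 + 20*z^3 + 34*z^2 + 12*z + 9)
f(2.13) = 0.21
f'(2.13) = -0.07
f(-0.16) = -0.17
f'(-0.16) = 1.09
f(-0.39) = -0.39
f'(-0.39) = 0.76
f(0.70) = 0.31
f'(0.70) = 0.04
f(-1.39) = -0.42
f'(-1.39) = -0.20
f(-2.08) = -0.30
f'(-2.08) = -0.13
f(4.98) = 0.11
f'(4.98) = -0.02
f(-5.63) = -0.11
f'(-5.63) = -0.02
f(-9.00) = -0.07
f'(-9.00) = -0.00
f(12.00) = 0.05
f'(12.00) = 0.00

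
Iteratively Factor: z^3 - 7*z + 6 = (z - 2)*(z^2 + 2*z - 3) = (z - 2)*(z + 3)*(z - 1)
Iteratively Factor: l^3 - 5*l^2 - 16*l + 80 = (l - 4)*(l^2 - l - 20) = (l - 4)*(l + 4)*(l - 5)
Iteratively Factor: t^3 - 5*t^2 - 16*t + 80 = (t - 4)*(t^2 - t - 20) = (t - 5)*(t - 4)*(t + 4)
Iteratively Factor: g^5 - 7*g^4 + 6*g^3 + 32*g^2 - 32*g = (g - 1)*(g^4 - 6*g^3 + 32*g) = g*(g - 1)*(g^3 - 6*g^2 + 32) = g*(g - 4)*(g - 1)*(g^2 - 2*g - 8) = g*(g - 4)*(g - 1)*(g + 2)*(g - 4)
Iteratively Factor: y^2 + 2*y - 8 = (y + 4)*(y - 2)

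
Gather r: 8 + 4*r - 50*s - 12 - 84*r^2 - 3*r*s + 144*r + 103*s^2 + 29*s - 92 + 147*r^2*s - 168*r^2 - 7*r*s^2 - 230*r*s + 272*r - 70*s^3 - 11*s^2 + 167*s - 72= r^2*(147*s - 252) + r*(-7*s^2 - 233*s + 420) - 70*s^3 + 92*s^2 + 146*s - 168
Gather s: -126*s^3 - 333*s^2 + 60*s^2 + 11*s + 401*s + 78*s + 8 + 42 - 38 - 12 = -126*s^3 - 273*s^2 + 490*s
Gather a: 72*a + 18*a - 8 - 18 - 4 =90*a - 30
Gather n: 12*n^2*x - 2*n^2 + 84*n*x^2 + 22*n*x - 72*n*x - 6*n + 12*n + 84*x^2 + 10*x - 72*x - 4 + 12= n^2*(12*x - 2) + n*(84*x^2 - 50*x + 6) + 84*x^2 - 62*x + 8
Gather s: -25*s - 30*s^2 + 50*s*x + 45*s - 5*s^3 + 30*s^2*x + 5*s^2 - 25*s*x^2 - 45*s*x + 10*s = -5*s^3 + s^2*(30*x - 25) + s*(-25*x^2 + 5*x + 30)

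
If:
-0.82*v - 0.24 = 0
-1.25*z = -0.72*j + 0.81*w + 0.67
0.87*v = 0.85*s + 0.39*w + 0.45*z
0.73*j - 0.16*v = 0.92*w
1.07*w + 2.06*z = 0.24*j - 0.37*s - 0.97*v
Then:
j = 2.39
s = -0.97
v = -0.29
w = 1.95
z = -0.42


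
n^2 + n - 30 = (n - 5)*(n + 6)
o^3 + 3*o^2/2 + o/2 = o*(o + 1/2)*(o + 1)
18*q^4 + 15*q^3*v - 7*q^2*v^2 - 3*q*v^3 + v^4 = (-3*q + v)^2*(q + v)*(2*q + v)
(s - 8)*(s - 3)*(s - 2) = s^3 - 13*s^2 + 46*s - 48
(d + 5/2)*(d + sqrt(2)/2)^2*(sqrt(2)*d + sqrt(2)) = sqrt(2)*d^4 + 2*d^3 + 7*sqrt(2)*d^3/2 + 3*sqrt(2)*d^2 + 7*d^2 + 7*sqrt(2)*d/4 + 5*d + 5*sqrt(2)/4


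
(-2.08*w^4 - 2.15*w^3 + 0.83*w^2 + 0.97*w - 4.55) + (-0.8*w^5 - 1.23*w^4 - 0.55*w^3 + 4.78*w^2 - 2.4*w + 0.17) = -0.8*w^5 - 3.31*w^4 - 2.7*w^3 + 5.61*w^2 - 1.43*w - 4.38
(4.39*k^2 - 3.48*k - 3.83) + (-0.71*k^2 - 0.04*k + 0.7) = 3.68*k^2 - 3.52*k - 3.13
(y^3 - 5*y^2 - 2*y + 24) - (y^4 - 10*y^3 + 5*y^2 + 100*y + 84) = -y^4 + 11*y^3 - 10*y^2 - 102*y - 60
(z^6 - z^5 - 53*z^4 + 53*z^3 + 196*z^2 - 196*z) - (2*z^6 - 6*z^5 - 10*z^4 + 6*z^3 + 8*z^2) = -z^6 + 5*z^5 - 43*z^4 + 47*z^3 + 188*z^2 - 196*z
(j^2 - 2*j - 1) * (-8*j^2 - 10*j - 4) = -8*j^4 + 6*j^3 + 24*j^2 + 18*j + 4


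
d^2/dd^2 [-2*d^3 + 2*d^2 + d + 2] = 4 - 12*d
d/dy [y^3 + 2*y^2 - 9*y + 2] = 3*y^2 + 4*y - 9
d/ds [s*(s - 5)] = 2*s - 5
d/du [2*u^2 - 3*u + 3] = 4*u - 3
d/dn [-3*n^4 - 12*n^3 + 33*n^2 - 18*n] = -12*n^3 - 36*n^2 + 66*n - 18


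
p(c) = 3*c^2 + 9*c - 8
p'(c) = 6*c + 9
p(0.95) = 3.26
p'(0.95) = 14.70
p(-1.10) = -14.27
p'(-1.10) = 2.40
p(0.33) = -4.70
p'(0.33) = 10.98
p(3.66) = 65.13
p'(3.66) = 30.96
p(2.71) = 38.42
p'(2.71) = 25.26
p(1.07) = 5.06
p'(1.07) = 15.42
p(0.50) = -2.75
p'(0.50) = 12.00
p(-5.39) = 30.65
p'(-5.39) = -23.34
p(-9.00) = 154.00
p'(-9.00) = -45.00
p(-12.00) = 316.00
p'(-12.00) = -63.00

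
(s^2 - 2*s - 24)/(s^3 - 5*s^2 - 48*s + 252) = (s + 4)/(s^2 + s - 42)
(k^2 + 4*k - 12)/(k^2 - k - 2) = (k + 6)/(k + 1)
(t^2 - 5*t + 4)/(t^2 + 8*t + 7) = (t^2 - 5*t + 4)/(t^2 + 8*t + 7)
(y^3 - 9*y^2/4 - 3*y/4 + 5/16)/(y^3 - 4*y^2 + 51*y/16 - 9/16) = (4*y^2 - 8*y - 5)/(4*y^2 - 15*y + 9)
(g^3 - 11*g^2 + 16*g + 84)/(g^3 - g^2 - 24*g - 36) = (g - 7)/(g + 3)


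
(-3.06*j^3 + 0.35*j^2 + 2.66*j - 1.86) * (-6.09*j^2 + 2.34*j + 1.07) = 18.6354*j^5 - 9.2919*j^4 - 18.6546*j^3 + 17.9263*j^2 - 1.5062*j - 1.9902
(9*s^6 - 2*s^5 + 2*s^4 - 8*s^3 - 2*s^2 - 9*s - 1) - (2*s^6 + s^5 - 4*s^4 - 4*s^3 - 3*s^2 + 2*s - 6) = 7*s^6 - 3*s^5 + 6*s^4 - 4*s^3 + s^2 - 11*s + 5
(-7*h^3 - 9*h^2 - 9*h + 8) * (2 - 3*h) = 21*h^4 + 13*h^3 + 9*h^2 - 42*h + 16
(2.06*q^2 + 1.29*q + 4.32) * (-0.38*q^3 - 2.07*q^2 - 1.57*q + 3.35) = -0.7828*q^5 - 4.7544*q^4 - 7.5461*q^3 - 4.0667*q^2 - 2.4609*q + 14.472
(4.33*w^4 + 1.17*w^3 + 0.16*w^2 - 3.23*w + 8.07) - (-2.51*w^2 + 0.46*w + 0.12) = 4.33*w^4 + 1.17*w^3 + 2.67*w^2 - 3.69*w + 7.95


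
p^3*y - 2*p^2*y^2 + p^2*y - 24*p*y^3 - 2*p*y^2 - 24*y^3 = (p - 6*y)*(p + 4*y)*(p*y + y)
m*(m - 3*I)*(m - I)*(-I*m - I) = -I*m^4 - 4*m^3 - I*m^3 - 4*m^2 + 3*I*m^2 + 3*I*m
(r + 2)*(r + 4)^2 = r^3 + 10*r^2 + 32*r + 32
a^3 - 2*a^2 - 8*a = a*(a - 4)*(a + 2)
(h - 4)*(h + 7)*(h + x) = h^3 + h^2*x + 3*h^2 + 3*h*x - 28*h - 28*x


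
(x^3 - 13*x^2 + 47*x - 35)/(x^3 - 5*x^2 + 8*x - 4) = (x^2 - 12*x + 35)/(x^2 - 4*x + 4)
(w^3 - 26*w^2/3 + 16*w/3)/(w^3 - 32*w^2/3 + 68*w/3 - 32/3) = w/(w - 2)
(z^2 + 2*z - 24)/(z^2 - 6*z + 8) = (z + 6)/(z - 2)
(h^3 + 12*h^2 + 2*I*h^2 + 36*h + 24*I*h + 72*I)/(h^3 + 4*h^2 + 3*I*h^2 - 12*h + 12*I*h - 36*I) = (h^2 + 2*h*(3 + I) + 12*I)/(h^2 + h*(-2 + 3*I) - 6*I)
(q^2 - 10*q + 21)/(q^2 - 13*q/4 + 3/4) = 4*(q - 7)/(4*q - 1)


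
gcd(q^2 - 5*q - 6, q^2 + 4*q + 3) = q + 1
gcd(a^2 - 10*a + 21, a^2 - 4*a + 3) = a - 3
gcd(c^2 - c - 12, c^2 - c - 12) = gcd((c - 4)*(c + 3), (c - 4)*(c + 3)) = c^2 - c - 12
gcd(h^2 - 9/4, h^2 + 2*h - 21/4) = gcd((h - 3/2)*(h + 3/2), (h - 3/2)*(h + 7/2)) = h - 3/2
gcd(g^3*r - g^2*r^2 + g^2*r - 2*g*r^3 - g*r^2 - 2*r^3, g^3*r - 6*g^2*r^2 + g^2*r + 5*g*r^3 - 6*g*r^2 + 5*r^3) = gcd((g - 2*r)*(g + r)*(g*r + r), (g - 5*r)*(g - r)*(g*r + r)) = g*r + r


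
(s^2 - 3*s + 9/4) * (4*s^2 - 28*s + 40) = 4*s^4 - 40*s^3 + 133*s^2 - 183*s + 90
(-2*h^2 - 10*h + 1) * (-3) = 6*h^2 + 30*h - 3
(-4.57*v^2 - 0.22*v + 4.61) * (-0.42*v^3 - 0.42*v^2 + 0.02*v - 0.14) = 1.9194*v^5 + 2.0118*v^4 - 1.9352*v^3 - 1.3008*v^2 + 0.123*v - 0.6454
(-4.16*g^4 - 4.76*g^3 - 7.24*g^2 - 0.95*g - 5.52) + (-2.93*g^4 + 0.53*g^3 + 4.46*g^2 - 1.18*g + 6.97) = -7.09*g^4 - 4.23*g^3 - 2.78*g^2 - 2.13*g + 1.45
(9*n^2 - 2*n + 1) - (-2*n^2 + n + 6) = 11*n^2 - 3*n - 5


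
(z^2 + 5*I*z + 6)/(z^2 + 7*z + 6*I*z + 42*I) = (z - I)/(z + 7)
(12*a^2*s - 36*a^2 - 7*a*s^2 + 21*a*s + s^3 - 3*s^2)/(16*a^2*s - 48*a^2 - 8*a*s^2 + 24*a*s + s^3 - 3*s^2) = (-3*a + s)/(-4*a + s)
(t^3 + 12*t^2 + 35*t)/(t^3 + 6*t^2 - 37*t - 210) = t/(t - 6)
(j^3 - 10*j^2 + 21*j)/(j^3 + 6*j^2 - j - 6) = j*(j^2 - 10*j + 21)/(j^3 + 6*j^2 - j - 6)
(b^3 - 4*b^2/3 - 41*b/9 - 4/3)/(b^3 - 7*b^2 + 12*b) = (9*b^2 + 15*b + 4)/(9*b*(b - 4))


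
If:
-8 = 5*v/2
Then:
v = -16/5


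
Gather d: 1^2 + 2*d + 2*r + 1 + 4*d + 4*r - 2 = 6*d + 6*r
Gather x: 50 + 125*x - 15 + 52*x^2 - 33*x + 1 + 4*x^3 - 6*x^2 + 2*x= 4*x^3 + 46*x^2 + 94*x + 36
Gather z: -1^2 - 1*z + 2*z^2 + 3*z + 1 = 2*z^2 + 2*z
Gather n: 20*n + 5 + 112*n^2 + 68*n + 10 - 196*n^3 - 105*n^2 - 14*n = -196*n^3 + 7*n^2 + 74*n + 15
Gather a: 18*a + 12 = 18*a + 12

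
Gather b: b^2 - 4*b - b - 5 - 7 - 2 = b^2 - 5*b - 14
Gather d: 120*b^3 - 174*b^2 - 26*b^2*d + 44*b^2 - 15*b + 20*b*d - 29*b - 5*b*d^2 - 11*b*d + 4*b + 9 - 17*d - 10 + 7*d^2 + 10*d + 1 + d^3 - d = 120*b^3 - 130*b^2 - 40*b + d^3 + d^2*(7 - 5*b) + d*(-26*b^2 + 9*b - 8)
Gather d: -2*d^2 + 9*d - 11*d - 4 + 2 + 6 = -2*d^2 - 2*d + 4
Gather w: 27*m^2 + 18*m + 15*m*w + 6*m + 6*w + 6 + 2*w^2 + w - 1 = 27*m^2 + 24*m + 2*w^2 + w*(15*m + 7) + 5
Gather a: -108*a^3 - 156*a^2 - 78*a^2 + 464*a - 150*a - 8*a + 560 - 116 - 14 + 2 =-108*a^3 - 234*a^2 + 306*a + 432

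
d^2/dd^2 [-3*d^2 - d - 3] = -6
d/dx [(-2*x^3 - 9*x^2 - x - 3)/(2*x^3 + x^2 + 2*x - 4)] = (16*x^4 - 4*x^3 + 25*x^2 + 78*x + 10)/(4*x^6 + 4*x^5 + 9*x^4 - 12*x^3 - 4*x^2 - 16*x + 16)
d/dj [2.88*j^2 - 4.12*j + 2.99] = 5.76*j - 4.12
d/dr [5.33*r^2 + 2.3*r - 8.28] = 10.66*r + 2.3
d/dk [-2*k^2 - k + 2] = -4*k - 1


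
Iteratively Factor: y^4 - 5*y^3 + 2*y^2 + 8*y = (y)*(y^3 - 5*y^2 + 2*y + 8) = y*(y - 2)*(y^2 - 3*y - 4) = y*(y - 2)*(y + 1)*(y - 4)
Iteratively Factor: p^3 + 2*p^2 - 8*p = (p)*(p^2 + 2*p - 8) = p*(p + 4)*(p - 2)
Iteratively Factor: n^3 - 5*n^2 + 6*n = (n)*(n^2 - 5*n + 6) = n*(n - 3)*(n - 2)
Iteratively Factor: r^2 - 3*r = (r)*(r - 3)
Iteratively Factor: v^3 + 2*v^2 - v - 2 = (v + 2)*(v^2 - 1) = (v + 1)*(v + 2)*(v - 1)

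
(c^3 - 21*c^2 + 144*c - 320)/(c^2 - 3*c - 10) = (c^2 - 16*c + 64)/(c + 2)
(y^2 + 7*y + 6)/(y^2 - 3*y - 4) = (y + 6)/(y - 4)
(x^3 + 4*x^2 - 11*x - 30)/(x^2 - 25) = (x^2 - x - 6)/(x - 5)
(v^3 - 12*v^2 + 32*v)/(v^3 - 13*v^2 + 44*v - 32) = v/(v - 1)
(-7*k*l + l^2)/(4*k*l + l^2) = (-7*k + l)/(4*k + l)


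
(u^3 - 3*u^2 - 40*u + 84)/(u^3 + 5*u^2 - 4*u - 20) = (u^2 - u - 42)/(u^2 + 7*u + 10)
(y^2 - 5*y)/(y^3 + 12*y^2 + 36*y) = (y - 5)/(y^2 + 12*y + 36)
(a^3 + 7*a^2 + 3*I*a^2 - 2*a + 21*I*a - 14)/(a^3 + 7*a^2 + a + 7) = (a + 2*I)/(a - I)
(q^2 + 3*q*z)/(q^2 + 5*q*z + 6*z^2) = q/(q + 2*z)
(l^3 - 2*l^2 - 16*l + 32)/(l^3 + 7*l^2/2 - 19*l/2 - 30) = 2*(l^2 - 6*l + 8)/(2*l^2 - l - 15)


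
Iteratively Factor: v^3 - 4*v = (v - 2)*(v^2 + 2*v) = (v - 2)*(v + 2)*(v)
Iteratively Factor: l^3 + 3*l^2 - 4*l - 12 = (l + 3)*(l^2 - 4) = (l + 2)*(l + 3)*(l - 2)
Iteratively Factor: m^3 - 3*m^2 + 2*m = (m - 2)*(m^2 - m) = (m - 2)*(m - 1)*(m)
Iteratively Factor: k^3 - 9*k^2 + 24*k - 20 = (k - 2)*(k^2 - 7*k + 10) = (k - 2)^2*(k - 5)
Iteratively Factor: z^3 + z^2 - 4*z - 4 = (z + 2)*(z^2 - z - 2) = (z + 1)*(z + 2)*(z - 2)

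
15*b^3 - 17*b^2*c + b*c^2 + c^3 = (-3*b + c)*(-b + c)*(5*b + c)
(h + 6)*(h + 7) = h^2 + 13*h + 42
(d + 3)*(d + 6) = d^2 + 9*d + 18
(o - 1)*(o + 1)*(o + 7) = o^3 + 7*o^2 - o - 7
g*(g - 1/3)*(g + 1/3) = g^3 - g/9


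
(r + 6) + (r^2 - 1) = r^2 + r + 5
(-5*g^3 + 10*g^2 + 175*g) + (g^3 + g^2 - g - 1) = -4*g^3 + 11*g^2 + 174*g - 1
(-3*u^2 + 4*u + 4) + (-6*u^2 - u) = -9*u^2 + 3*u + 4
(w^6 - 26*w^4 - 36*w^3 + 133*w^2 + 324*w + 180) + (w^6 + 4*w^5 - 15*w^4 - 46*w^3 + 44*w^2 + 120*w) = 2*w^6 + 4*w^5 - 41*w^4 - 82*w^3 + 177*w^2 + 444*w + 180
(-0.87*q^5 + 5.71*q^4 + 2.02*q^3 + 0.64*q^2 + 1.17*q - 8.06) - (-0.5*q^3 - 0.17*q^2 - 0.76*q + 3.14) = -0.87*q^5 + 5.71*q^4 + 2.52*q^3 + 0.81*q^2 + 1.93*q - 11.2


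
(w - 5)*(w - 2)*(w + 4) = w^3 - 3*w^2 - 18*w + 40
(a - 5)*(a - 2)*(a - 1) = a^3 - 8*a^2 + 17*a - 10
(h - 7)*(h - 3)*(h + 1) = h^3 - 9*h^2 + 11*h + 21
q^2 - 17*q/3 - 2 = (q - 6)*(q + 1/3)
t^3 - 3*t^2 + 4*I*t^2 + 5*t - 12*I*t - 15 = (t - 3)*(t - I)*(t + 5*I)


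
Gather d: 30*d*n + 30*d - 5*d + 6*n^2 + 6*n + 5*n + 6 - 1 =d*(30*n + 25) + 6*n^2 + 11*n + 5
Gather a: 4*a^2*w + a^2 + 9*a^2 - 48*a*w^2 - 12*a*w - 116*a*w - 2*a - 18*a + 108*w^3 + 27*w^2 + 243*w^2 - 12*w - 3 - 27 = a^2*(4*w + 10) + a*(-48*w^2 - 128*w - 20) + 108*w^3 + 270*w^2 - 12*w - 30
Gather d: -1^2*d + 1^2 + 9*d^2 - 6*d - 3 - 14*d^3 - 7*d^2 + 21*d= -14*d^3 + 2*d^2 + 14*d - 2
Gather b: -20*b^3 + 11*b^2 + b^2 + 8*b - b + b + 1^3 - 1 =-20*b^3 + 12*b^2 + 8*b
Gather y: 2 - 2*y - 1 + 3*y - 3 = y - 2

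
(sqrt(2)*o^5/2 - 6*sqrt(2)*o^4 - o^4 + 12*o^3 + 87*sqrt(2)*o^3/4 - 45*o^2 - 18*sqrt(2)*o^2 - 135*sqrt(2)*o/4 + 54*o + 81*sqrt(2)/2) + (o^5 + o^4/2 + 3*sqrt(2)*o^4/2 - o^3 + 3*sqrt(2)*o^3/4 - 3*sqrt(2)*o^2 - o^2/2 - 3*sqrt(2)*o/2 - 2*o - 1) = sqrt(2)*o^5/2 + o^5 - 9*sqrt(2)*o^4/2 - o^4/2 + 11*o^3 + 45*sqrt(2)*o^3/2 - 91*o^2/2 - 21*sqrt(2)*o^2 - 141*sqrt(2)*o/4 + 52*o - 1 + 81*sqrt(2)/2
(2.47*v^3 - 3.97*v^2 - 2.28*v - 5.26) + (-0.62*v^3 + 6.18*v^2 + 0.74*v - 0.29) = 1.85*v^3 + 2.21*v^2 - 1.54*v - 5.55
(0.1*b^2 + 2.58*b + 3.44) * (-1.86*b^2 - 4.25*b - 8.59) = -0.186*b^4 - 5.2238*b^3 - 18.2224*b^2 - 36.7822*b - 29.5496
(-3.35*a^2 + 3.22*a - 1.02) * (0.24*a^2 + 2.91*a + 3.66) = -0.804*a^4 - 8.9757*a^3 - 3.1356*a^2 + 8.817*a - 3.7332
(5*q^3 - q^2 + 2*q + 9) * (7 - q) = -5*q^4 + 36*q^3 - 9*q^2 + 5*q + 63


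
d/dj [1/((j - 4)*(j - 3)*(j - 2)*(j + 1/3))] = 6*(-6*j^3 + 39*j^2 - 69*j + 23)/(9*j^8 - 156*j^7 + 1090*j^6 - 3864*j^5 + 7009*j^4 - 5100*j^3 - 1196*j^2 + 2208*j + 576)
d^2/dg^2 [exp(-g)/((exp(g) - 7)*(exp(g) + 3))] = (9*exp(4*g) - 44*exp(3*g) + 22*exp(2*g) + 252*exp(g) + 441)*exp(-g)/(exp(6*g) - 12*exp(5*g) - 15*exp(4*g) + 440*exp(3*g) + 315*exp(2*g) - 5292*exp(g) - 9261)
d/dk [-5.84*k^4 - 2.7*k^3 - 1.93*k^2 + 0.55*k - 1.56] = -23.36*k^3 - 8.1*k^2 - 3.86*k + 0.55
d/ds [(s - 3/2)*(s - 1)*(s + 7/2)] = 3*s^2 + 2*s - 29/4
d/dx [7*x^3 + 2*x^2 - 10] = x*(21*x + 4)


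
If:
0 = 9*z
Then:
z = 0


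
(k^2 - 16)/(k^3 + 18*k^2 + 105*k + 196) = (k - 4)/(k^2 + 14*k + 49)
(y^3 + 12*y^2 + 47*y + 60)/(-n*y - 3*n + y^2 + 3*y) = (y^2 + 9*y + 20)/(-n + y)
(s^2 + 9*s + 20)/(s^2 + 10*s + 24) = (s + 5)/(s + 6)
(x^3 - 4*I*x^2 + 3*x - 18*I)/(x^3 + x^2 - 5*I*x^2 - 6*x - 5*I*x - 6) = (x^2 - I*x + 6)/(x^2 + x*(1 - 2*I) - 2*I)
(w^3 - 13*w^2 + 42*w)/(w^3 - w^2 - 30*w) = (w - 7)/(w + 5)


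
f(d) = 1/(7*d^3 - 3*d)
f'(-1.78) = -0.05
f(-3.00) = -0.00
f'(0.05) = 132.54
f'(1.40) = -0.17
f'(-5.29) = -0.00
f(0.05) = -6.71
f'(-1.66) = -0.08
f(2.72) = 0.01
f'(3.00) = -0.00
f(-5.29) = -0.00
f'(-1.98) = -0.03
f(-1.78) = -0.03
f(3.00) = 0.01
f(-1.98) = -0.02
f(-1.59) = -0.04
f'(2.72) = -0.01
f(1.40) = 0.07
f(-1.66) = -0.04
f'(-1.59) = -0.09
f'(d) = (3 - 21*d^2)/(7*d^3 - 3*d)^2 = 3*(1 - 7*d^2)/(d^2*(7*d^2 - 3)^2)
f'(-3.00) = -0.00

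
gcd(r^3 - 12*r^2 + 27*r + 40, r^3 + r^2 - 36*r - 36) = r + 1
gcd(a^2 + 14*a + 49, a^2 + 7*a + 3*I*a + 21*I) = a + 7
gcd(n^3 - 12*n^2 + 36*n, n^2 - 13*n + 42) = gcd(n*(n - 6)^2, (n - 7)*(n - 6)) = n - 6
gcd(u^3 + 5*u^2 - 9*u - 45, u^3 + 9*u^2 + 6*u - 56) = 1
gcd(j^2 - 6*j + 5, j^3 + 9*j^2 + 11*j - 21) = j - 1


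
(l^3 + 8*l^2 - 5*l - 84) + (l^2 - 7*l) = l^3 + 9*l^2 - 12*l - 84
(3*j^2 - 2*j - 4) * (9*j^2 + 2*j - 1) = 27*j^4 - 12*j^3 - 43*j^2 - 6*j + 4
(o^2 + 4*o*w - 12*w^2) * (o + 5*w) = o^3 + 9*o^2*w + 8*o*w^2 - 60*w^3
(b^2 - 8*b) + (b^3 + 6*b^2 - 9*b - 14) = b^3 + 7*b^2 - 17*b - 14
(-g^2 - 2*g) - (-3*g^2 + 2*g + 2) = 2*g^2 - 4*g - 2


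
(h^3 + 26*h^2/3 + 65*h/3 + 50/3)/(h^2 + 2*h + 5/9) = 3*(h^2 + 7*h + 10)/(3*h + 1)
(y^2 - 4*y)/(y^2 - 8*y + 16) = y/(y - 4)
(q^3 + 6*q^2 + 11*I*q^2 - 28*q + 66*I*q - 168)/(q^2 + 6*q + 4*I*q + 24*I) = q + 7*I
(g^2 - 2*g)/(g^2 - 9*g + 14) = g/(g - 7)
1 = 1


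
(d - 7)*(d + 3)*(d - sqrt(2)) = d^3 - 4*d^2 - sqrt(2)*d^2 - 21*d + 4*sqrt(2)*d + 21*sqrt(2)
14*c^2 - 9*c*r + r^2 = (-7*c + r)*(-2*c + r)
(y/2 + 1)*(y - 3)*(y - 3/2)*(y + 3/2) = y^4/2 - y^3/2 - 33*y^2/8 + 9*y/8 + 27/4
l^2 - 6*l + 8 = (l - 4)*(l - 2)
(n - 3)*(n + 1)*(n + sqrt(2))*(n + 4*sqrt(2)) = n^4 - 2*n^3 + 5*sqrt(2)*n^3 - 10*sqrt(2)*n^2 + 5*n^2 - 15*sqrt(2)*n - 16*n - 24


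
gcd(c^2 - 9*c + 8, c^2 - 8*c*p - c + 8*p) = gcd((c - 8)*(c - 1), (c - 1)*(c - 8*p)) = c - 1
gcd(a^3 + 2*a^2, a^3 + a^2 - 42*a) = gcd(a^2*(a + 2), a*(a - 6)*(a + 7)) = a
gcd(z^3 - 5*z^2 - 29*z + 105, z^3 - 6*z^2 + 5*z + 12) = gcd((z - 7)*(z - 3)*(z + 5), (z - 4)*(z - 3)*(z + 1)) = z - 3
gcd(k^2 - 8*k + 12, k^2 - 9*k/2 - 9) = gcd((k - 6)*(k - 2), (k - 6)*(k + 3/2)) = k - 6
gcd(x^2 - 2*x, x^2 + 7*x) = x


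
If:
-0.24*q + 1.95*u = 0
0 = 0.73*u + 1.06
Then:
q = -11.80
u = -1.45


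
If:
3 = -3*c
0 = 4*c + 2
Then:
No Solution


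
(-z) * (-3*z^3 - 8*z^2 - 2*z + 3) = 3*z^4 + 8*z^3 + 2*z^2 - 3*z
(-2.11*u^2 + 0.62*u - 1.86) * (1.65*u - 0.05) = -3.4815*u^3 + 1.1285*u^2 - 3.1*u + 0.093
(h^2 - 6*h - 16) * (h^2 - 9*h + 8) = h^4 - 15*h^3 + 46*h^2 + 96*h - 128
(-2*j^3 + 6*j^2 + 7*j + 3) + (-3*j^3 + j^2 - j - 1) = -5*j^3 + 7*j^2 + 6*j + 2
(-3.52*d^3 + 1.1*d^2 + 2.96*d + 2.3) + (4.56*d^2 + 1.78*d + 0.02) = -3.52*d^3 + 5.66*d^2 + 4.74*d + 2.32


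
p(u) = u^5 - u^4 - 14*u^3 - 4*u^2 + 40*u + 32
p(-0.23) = 22.76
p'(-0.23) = 39.68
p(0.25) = 41.53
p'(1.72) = -74.61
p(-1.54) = -2.24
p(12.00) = 203840.00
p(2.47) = -49.86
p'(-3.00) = 199.00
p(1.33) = 46.22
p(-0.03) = 30.80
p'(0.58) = 21.02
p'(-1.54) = -4.56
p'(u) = 5*u^4 - 4*u^3 - 42*u^2 - 8*u + 40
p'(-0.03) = 40.20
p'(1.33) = -38.70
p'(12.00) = 90664.00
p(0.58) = 51.08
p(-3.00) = -70.00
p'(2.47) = -110.17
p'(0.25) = 35.33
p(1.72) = 24.03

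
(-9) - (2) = -11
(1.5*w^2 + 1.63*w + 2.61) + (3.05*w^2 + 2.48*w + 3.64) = 4.55*w^2 + 4.11*w + 6.25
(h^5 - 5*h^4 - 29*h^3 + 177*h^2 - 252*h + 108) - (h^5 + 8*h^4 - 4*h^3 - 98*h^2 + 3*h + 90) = -13*h^4 - 25*h^3 + 275*h^2 - 255*h + 18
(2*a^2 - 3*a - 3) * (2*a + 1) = 4*a^3 - 4*a^2 - 9*a - 3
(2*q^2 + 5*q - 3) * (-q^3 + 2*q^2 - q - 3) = -2*q^5 - q^4 + 11*q^3 - 17*q^2 - 12*q + 9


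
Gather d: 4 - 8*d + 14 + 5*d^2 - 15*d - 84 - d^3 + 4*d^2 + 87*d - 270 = -d^3 + 9*d^2 + 64*d - 336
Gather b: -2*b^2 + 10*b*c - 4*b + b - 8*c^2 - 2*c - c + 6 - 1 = -2*b^2 + b*(10*c - 3) - 8*c^2 - 3*c + 5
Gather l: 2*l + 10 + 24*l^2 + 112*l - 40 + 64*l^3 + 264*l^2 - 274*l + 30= 64*l^3 + 288*l^2 - 160*l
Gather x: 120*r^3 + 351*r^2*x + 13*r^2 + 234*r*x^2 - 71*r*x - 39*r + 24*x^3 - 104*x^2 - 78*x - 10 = 120*r^3 + 13*r^2 - 39*r + 24*x^3 + x^2*(234*r - 104) + x*(351*r^2 - 71*r - 78) - 10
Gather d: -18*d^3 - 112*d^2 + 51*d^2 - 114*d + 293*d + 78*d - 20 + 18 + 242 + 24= -18*d^3 - 61*d^2 + 257*d + 264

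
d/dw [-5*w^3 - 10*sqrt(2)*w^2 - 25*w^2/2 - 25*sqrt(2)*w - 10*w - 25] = -15*w^2 - 20*sqrt(2)*w - 25*w - 25*sqrt(2) - 10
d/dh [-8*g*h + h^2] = -8*g + 2*h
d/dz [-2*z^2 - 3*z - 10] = -4*z - 3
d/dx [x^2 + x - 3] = 2*x + 1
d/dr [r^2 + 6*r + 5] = 2*r + 6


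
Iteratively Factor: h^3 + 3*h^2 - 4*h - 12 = (h + 2)*(h^2 + h - 6) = (h + 2)*(h + 3)*(h - 2)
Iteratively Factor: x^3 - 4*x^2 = (x)*(x^2 - 4*x) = x*(x - 4)*(x)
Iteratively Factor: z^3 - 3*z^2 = (z)*(z^2 - 3*z) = z*(z - 3)*(z)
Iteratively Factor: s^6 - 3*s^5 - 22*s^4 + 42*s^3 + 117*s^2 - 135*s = (s + 3)*(s^5 - 6*s^4 - 4*s^3 + 54*s^2 - 45*s) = (s - 5)*(s + 3)*(s^4 - s^3 - 9*s^2 + 9*s) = s*(s - 5)*(s + 3)*(s^3 - s^2 - 9*s + 9) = s*(s - 5)*(s + 3)^2*(s^2 - 4*s + 3) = s*(s - 5)*(s - 1)*(s + 3)^2*(s - 3)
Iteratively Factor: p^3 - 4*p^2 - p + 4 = (p + 1)*(p^2 - 5*p + 4) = (p - 1)*(p + 1)*(p - 4)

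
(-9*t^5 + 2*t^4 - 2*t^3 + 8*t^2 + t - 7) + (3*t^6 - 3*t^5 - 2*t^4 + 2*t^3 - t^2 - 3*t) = 3*t^6 - 12*t^5 + 7*t^2 - 2*t - 7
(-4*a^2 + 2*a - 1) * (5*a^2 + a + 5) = -20*a^4 + 6*a^3 - 23*a^2 + 9*a - 5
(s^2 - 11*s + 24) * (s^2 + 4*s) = s^4 - 7*s^3 - 20*s^2 + 96*s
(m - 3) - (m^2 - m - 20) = -m^2 + 2*m + 17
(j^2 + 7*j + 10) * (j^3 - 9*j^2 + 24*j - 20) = j^5 - 2*j^4 - 29*j^3 + 58*j^2 + 100*j - 200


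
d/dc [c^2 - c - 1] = 2*c - 1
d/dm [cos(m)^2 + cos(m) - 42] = -sin(m) - sin(2*m)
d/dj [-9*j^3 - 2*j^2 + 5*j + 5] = -27*j^2 - 4*j + 5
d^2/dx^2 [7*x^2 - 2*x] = 14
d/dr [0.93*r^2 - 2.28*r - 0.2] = 1.86*r - 2.28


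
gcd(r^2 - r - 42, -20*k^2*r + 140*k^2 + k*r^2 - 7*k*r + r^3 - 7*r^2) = r - 7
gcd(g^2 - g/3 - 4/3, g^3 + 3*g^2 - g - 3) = g + 1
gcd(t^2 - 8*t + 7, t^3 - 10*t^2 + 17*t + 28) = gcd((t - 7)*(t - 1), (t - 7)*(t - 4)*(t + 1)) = t - 7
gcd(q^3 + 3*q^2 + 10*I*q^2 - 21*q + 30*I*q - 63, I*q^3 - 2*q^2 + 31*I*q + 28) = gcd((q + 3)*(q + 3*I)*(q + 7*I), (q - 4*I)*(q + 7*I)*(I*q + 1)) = q + 7*I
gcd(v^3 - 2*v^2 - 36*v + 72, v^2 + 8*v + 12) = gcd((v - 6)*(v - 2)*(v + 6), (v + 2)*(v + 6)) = v + 6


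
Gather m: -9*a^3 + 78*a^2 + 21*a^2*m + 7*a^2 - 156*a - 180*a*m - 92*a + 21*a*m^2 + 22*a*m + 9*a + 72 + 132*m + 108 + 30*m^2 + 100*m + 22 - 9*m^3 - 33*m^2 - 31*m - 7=-9*a^3 + 85*a^2 - 239*a - 9*m^3 + m^2*(21*a - 3) + m*(21*a^2 - 158*a + 201) + 195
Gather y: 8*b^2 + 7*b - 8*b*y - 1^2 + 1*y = 8*b^2 + 7*b + y*(1 - 8*b) - 1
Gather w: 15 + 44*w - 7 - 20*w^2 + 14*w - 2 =-20*w^2 + 58*w + 6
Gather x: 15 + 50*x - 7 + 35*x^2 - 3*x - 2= 35*x^2 + 47*x + 6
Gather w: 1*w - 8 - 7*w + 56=48 - 6*w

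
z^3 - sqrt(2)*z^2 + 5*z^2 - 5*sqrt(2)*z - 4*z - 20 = (z + 5)*(z - 2*sqrt(2))*(z + sqrt(2))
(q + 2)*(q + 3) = q^2 + 5*q + 6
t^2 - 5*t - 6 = (t - 6)*(t + 1)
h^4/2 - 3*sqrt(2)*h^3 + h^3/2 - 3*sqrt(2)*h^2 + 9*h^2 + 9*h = h*(h/2 + 1/2)*(h - 3*sqrt(2))^2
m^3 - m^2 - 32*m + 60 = (m - 5)*(m - 2)*(m + 6)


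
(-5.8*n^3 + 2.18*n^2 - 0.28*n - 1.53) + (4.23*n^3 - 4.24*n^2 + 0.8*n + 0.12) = -1.57*n^3 - 2.06*n^2 + 0.52*n - 1.41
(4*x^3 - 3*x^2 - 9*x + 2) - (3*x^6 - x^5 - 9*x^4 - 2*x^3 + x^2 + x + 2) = -3*x^6 + x^5 + 9*x^4 + 6*x^3 - 4*x^2 - 10*x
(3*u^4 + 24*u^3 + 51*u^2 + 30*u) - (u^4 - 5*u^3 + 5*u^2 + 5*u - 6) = 2*u^4 + 29*u^3 + 46*u^2 + 25*u + 6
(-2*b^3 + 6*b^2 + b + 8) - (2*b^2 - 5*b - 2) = -2*b^3 + 4*b^2 + 6*b + 10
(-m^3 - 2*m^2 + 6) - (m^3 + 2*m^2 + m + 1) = -2*m^3 - 4*m^2 - m + 5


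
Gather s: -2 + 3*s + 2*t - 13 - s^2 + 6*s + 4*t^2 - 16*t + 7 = -s^2 + 9*s + 4*t^2 - 14*t - 8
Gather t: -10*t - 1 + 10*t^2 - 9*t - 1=10*t^2 - 19*t - 2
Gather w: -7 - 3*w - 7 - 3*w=-6*w - 14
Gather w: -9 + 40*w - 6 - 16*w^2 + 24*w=-16*w^2 + 64*w - 15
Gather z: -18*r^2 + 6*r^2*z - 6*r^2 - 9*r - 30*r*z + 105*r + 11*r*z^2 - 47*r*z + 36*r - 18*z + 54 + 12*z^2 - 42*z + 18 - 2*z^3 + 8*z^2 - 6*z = -24*r^2 + 132*r - 2*z^3 + z^2*(11*r + 20) + z*(6*r^2 - 77*r - 66) + 72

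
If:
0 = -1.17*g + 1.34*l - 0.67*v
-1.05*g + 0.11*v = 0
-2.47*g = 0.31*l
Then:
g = 0.00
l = 0.00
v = 0.00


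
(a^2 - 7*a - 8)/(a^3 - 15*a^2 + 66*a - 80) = (a + 1)/(a^2 - 7*a + 10)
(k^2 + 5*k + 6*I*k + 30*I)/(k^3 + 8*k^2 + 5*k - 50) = (k + 6*I)/(k^2 + 3*k - 10)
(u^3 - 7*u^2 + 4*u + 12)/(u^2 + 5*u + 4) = (u^2 - 8*u + 12)/(u + 4)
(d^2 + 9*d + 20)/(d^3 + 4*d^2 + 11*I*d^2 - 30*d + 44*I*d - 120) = (d + 5)/(d^2 + 11*I*d - 30)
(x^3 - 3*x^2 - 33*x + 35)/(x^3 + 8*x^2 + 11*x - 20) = (x - 7)/(x + 4)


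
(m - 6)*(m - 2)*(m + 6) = m^3 - 2*m^2 - 36*m + 72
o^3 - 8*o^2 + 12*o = o*(o - 6)*(o - 2)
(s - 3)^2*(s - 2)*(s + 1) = s^4 - 7*s^3 + 13*s^2 + 3*s - 18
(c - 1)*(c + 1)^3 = c^4 + 2*c^3 - 2*c - 1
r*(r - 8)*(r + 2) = r^3 - 6*r^2 - 16*r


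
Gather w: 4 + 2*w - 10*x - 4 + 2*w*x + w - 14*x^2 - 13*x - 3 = w*(2*x + 3) - 14*x^2 - 23*x - 3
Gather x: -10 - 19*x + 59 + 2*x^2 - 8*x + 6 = 2*x^2 - 27*x + 55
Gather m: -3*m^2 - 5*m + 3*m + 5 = -3*m^2 - 2*m + 5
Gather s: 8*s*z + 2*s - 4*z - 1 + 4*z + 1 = s*(8*z + 2)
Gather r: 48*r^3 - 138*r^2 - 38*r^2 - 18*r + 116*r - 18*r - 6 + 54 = 48*r^3 - 176*r^2 + 80*r + 48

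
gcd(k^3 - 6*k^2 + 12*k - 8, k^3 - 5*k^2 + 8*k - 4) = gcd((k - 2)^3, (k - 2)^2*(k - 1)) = k^2 - 4*k + 4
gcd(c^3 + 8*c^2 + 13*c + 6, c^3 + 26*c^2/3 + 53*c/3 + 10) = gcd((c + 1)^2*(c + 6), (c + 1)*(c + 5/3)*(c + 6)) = c^2 + 7*c + 6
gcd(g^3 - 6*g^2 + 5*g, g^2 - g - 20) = g - 5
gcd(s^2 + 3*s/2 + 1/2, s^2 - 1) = s + 1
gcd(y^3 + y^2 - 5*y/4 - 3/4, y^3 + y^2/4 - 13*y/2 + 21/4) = y - 1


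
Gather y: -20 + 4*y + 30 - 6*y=10 - 2*y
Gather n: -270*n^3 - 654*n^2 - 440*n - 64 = -270*n^3 - 654*n^2 - 440*n - 64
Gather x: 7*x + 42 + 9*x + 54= 16*x + 96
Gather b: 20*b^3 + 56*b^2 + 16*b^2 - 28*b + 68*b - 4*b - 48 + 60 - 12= 20*b^3 + 72*b^2 + 36*b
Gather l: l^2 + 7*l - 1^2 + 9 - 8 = l^2 + 7*l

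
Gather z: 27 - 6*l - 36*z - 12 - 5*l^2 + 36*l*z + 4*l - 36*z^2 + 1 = -5*l^2 - 2*l - 36*z^2 + z*(36*l - 36) + 16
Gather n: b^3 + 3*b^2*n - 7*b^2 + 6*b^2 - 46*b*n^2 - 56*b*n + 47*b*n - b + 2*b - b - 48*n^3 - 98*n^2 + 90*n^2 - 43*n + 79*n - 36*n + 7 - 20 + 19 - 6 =b^3 - b^2 - 48*n^3 + n^2*(-46*b - 8) + n*(3*b^2 - 9*b)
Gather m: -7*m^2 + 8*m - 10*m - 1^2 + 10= -7*m^2 - 2*m + 9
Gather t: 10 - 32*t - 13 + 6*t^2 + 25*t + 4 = 6*t^2 - 7*t + 1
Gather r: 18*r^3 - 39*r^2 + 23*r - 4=18*r^3 - 39*r^2 + 23*r - 4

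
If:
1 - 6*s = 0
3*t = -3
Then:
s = 1/6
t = -1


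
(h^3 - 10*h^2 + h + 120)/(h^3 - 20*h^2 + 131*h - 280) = (h + 3)/(h - 7)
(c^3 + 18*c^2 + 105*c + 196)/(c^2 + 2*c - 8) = (c^2 + 14*c + 49)/(c - 2)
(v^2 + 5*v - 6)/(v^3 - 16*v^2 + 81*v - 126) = (v^2 + 5*v - 6)/(v^3 - 16*v^2 + 81*v - 126)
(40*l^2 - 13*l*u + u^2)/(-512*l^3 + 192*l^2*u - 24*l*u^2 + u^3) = (-5*l + u)/(64*l^2 - 16*l*u + u^2)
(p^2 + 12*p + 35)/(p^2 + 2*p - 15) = (p + 7)/(p - 3)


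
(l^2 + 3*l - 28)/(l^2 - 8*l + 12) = (l^2 + 3*l - 28)/(l^2 - 8*l + 12)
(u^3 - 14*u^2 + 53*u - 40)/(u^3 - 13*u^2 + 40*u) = (u - 1)/u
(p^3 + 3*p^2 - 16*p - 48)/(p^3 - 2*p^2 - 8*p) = (p^2 + 7*p + 12)/(p*(p + 2))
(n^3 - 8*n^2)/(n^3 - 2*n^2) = (n - 8)/(n - 2)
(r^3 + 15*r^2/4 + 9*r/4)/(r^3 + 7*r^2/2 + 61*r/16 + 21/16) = 4*r*(r + 3)/(4*r^2 + 11*r + 7)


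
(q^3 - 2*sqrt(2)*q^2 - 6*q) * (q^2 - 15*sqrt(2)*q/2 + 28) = q^5 - 19*sqrt(2)*q^4/2 + 52*q^3 - 11*sqrt(2)*q^2 - 168*q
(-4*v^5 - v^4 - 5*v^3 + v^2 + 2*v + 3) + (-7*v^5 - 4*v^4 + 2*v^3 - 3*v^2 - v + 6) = -11*v^5 - 5*v^4 - 3*v^3 - 2*v^2 + v + 9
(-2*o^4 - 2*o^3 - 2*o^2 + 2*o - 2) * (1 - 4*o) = 8*o^5 + 6*o^4 + 6*o^3 - 10*o^2 + 10*o - 2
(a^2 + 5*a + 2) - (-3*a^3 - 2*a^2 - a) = 3*a^3 + 3*a^2 + 6*a + 2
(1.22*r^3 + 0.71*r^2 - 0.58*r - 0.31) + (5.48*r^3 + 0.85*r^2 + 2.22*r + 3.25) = 6.7*r^3 + 1.56*r^2 + 1.64*r + 2.94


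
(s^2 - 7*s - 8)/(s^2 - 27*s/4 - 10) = 4*(s + 1)/(4*s + 5)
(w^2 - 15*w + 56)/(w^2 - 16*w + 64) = (w - 7)/(w - 8)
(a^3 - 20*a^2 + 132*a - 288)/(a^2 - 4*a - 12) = (a^2 - 14*a + 48)/(a + 2)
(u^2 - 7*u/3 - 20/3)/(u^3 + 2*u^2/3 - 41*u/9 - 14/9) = 3*(3*u^2 - 7*u - 20)/(9*u^3 + 6*u^2 - 41*u - 14)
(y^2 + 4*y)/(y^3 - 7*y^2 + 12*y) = (y + 4)/(y^2 - 7*y + 12)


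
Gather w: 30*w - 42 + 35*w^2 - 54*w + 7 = 35*w^2 - 24*w - 35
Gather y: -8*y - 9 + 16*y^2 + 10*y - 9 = 16*y^2 + 2*y - 18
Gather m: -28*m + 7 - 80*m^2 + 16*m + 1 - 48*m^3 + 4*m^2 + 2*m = -48*m^3 - 76*m^2 - 10*m + 8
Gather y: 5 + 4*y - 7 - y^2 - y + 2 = -y^2 + 3*y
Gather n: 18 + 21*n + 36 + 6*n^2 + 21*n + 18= 6*n^2 + 42*n + 72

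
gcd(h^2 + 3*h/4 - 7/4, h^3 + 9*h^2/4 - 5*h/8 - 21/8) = h^2 + 3*h/4 - 7/4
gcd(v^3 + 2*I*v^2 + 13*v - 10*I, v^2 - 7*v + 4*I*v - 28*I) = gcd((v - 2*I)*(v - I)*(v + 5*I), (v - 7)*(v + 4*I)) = 1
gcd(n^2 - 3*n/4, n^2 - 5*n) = n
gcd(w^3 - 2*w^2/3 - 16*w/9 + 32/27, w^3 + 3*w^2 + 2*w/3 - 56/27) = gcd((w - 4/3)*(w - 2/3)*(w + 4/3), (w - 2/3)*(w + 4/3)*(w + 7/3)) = w^2 + 2*w/3 - 8/9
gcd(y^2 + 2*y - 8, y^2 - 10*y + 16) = y - 2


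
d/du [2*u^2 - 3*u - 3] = 4*u - 3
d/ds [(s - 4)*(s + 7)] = 2*s + 3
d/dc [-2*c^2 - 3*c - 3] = -4*c - 3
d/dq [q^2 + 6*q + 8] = 2*q + 6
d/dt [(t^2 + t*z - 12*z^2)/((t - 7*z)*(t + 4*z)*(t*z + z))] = (-t^2 + 6*t*z - 21*z^2 - 4*z)/(z*(t^4 - 14*t^3*z + 2*t^3 + 49*t^2*z^2 - 28*t^2*z + t^2 + 98*t*z^2 - 14*t*z + 49*z^2))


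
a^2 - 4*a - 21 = (a - 7)*(a + 3)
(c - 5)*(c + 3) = c^2 - 2*c - 15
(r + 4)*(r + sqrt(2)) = r^2 + sqrt(2)*r + 4*r + 4*sqrt(2)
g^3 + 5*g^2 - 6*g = g*(g - 1)*(g + 6)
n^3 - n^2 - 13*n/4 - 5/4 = (n - 5/2)*(n + 1/2)*(n + 1)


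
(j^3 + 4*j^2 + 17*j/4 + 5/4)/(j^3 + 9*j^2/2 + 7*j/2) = (4*j^2 + 12*j + 5)/(2*j*(2*j + 7))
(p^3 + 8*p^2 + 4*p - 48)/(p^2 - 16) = (p^2 + 4*p - 12)/(p - 4)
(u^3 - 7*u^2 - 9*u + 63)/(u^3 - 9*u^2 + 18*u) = (u^2 - 4*u - 21)/(u*(u - 6))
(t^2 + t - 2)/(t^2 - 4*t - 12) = (t - 1)/(t - 6)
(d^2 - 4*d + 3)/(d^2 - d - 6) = (d - 1)/(d + 2)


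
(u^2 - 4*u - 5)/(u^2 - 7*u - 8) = (u - 5)/(u - 8)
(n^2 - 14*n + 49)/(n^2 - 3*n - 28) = (n - 7)/(n + 4)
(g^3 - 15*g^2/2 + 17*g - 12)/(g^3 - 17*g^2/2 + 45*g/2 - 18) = (g - 2)/(g - 3)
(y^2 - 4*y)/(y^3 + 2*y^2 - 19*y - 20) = y/(y^2 + 6*y + 5)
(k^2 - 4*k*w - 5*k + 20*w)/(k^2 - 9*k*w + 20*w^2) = (5 - k)/(-k + 5*w)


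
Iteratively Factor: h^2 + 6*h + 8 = (h + 4)*(h + 2)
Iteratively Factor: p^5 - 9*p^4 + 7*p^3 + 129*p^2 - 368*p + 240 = (p - 3)*(p^4 - 6*p^3 - 11*p^2 + 96*p - 80) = (p - 3)*(p + 4)*(p^3 - 10*p^2 + 29*p - 20) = (p - 3)*(p - 1)*(p + 4)*(p^2 - 9*p + 20) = (p - 5)*(p - 3)*(p - 1)*(p + 4)*(p - 4)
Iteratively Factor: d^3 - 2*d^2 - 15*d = (d)*(d^2 - 2*d - 15) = d*(d - 5)*(d + 3)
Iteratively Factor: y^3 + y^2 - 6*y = (y + 3)*(y^2 - 2*y) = (y - 2)*(y + 3)*(y)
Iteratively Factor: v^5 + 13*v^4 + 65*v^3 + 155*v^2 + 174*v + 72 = (v + 4)*(v^4 + 9*v^3 + 29*v^2 + 39*v + 18) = (v + 3)*(v + 4)*(v^3 + 6*v^2 + 11*v + 6) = (v + 1)*(v + 3)*(v + 4)*(v^2 + 5*v + 6) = (v + 1)*(v + 3)^2*(v + 4)*(v + 2)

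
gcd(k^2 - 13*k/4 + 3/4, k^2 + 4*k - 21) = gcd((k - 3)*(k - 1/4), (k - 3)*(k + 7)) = k - 3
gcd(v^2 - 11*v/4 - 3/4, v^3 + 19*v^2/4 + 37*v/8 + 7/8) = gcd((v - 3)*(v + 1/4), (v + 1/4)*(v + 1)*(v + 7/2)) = v + 1/4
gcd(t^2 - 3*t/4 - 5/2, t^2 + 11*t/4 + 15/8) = t + 5/4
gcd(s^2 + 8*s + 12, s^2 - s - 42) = s + 6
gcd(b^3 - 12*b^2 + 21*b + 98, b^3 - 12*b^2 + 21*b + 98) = b^3 - 12*b^2 + 21*b + 98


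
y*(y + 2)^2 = y^3 + 4*y^2 + 4*y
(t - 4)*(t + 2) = t^2 - 2*t - 8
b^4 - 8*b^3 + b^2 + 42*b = b*(b - 7)*(b - 3)*(b + 2)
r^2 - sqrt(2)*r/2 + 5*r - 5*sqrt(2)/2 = (r + 5)*(r - sqrt(2)/2)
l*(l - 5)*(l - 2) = l^3 - 7*l^2 + 10*l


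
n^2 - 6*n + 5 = (n - 5)*(n - 1)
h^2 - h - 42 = (h - 7)*(h + 6)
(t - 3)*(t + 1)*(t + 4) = t^3 + 2*t^2 - 11*t - 12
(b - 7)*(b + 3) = b^2 - 4*b - 21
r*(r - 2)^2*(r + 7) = r^4 + 3*r^3 - 24*r^2 + 28*r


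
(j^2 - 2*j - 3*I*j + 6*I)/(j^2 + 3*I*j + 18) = (j - 2)/(j + 6*I)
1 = 1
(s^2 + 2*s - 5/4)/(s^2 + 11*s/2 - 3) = (s + 5/2)/(s + 6)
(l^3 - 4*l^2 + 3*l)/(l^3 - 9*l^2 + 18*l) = (l - 1)/(l - 6)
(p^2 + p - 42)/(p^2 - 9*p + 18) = (p + 7)/(p - 3)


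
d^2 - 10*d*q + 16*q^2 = (d - 8*q)*(d - 2*q)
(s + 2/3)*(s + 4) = s^2 + 14*s/3 + 8/3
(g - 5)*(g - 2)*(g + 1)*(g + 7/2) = g^4 - 5*g^3/2 - 18*g^2 + 41*g/2 + 35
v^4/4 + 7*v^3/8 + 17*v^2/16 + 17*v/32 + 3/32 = (v/4 + 1/4)*(v + 1/2)^2*(v + 3/2)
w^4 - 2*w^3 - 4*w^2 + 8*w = w*(w - 2)^2*(w + 2)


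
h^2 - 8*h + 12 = (h - 6)*(h - 2)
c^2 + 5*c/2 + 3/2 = (c + 1)*(c + 3/2)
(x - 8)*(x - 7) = x^2 - 15*x + 56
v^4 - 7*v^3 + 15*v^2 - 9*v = v*(v - 3)^2*(v - 1)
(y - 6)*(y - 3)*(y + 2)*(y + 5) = y^4 - 2*y^3 - 35*y^2 + 36*y + 180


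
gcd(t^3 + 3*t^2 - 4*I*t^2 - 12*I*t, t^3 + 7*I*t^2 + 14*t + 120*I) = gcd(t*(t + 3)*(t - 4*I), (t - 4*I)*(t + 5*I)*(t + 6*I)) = t - 4*I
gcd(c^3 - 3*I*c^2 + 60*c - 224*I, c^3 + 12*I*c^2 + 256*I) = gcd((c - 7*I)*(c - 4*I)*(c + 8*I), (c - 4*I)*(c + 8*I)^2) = c^2 + 4*I*c + 32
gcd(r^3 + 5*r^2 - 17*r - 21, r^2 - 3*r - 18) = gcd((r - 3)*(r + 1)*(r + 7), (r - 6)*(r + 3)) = 1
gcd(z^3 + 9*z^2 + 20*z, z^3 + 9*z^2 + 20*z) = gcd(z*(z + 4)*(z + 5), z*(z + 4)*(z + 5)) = z^3 + 9*z^2 + 20*z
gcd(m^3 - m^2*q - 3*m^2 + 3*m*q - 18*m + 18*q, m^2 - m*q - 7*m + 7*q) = -m + q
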